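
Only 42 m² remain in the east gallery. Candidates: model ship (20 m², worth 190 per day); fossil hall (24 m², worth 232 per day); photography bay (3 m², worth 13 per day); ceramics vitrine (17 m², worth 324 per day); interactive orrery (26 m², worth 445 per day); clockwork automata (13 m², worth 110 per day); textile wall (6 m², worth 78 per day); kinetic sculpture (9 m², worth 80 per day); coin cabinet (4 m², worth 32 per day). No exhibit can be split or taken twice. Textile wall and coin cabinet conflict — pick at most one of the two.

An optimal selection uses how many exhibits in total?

3

The maximum expected visitors within 42 m² is 603.
interactive orrery + textile wall + kinetic sculpture hits 603 at 41 m².
All optima have 3 exhibits.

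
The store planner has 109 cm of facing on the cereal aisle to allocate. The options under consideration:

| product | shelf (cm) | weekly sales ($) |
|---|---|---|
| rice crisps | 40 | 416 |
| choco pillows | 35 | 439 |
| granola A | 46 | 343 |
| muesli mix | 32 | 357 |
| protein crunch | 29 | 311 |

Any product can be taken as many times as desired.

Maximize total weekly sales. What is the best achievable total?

1317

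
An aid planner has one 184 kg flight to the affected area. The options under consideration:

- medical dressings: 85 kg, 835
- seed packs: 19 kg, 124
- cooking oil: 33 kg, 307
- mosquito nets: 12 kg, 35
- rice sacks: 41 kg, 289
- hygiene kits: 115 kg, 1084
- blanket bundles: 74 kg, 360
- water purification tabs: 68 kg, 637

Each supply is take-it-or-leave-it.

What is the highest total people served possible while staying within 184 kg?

Density check — medical dressings 9.82, hygiene kits 9.43, water purification tabs 9.37, cooking oil 9.30 are the best per kg.
Taking the top-ratio supplies first gives medical dressings + seed packs + mosquito nets + water purification tabs for 1631 (184 kg).
The 116 kg tied up in medical dressings and seed packs and mosquito nets is better spent on hygiene kits — total rises to 1721 (183 kg).
Every other selection either busts 184 kg or fails to beat 1721.

1721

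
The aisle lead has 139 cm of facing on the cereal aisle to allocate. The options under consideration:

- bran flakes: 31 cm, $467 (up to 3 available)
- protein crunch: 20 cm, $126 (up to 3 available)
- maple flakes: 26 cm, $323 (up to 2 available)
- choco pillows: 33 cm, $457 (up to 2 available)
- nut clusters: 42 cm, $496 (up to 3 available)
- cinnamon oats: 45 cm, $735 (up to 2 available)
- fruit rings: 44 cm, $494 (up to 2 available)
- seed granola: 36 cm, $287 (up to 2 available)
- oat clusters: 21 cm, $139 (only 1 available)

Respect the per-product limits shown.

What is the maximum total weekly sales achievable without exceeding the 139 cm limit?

Filling by ratio: bran flakes + 2×cinnamon oats for 1937, with 18 cm left unused.
The 45 cm tied up in cinnamon oats is better spent on 2×bran flakes — total rises to 2136 (138 cm).
No other feasible combination exceeds 2136.

2136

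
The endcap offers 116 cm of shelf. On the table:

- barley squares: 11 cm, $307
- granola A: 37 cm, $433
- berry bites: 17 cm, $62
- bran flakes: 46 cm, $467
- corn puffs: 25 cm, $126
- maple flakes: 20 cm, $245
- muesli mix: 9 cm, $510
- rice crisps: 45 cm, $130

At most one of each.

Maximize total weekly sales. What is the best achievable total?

1717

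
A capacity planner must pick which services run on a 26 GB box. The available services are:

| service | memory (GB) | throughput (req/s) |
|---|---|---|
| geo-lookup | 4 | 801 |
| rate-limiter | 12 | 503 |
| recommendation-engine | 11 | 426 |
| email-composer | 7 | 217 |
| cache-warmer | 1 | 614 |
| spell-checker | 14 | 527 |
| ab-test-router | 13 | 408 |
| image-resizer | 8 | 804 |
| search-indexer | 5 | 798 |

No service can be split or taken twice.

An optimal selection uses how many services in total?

5

Best achievable throughput is 3234.
For example geo-lookup + email-composer + cache-warmer + image-resizer + search-indexer achieves it, using 25 GB.
All optima have 5 services.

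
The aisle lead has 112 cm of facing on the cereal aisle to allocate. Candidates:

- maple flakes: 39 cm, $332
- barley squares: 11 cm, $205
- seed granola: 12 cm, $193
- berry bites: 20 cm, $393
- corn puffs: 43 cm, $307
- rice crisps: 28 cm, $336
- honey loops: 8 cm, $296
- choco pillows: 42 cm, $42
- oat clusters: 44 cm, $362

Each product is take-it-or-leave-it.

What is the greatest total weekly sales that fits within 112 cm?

1592

Density check — honey loops 37.00, berry bites 19.65, barley squares 18.64 are the best per cm.
Taking the top-ratio products first gives barley squares + seed granola + berry bites + rice crisps + honey loops for 1423 (79 cm).
The 12 cm tied up in seed granola is better spent on oat clusters — total rises to 1592 (111 cm).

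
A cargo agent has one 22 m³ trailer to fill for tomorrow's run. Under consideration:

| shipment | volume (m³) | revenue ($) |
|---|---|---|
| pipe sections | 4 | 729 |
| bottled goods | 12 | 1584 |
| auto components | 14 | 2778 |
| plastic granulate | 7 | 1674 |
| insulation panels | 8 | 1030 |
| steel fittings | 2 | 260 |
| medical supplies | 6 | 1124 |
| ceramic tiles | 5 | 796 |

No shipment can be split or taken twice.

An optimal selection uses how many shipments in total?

Best achievable revenue is 4452.
One optimal bundle: auto components + plastic granulate (21 m³).
Every optimal selection uses 2 shipments.

2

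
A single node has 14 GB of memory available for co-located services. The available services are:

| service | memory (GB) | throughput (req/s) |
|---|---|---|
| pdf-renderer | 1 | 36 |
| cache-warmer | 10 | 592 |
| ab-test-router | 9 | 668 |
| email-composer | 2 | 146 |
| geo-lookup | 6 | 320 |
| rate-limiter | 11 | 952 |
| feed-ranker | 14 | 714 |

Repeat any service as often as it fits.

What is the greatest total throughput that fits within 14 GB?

1134

Best packing: pdf-renderer + email-composer + rate-limiter — 14 GB, 1134 total.
That's the maximum — no swap from here does better than 1134.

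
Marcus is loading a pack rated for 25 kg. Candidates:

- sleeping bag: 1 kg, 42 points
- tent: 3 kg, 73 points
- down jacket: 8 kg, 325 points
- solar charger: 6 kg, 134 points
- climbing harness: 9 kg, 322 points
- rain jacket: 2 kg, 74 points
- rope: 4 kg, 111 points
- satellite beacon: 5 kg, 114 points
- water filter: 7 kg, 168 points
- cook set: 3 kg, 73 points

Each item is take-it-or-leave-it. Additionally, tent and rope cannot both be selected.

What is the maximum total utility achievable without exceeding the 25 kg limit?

By utility per kg: sleeping bag 42.00, down jacket 40.62, rain jacket 37.00, climbing harness 35.78 lead.
A density-first pass picks sleeping bag + down jacket + climbing harness + rain jacket + rope — 874 at 24 kg.
Replace rope with satellite beacon: the trade gains 3 net, giving 877 at 25 kg.

877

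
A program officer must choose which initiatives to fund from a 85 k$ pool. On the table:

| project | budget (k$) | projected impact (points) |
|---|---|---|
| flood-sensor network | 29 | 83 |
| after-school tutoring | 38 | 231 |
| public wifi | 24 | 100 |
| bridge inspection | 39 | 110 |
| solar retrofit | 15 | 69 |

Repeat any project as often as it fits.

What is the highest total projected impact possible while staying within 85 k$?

462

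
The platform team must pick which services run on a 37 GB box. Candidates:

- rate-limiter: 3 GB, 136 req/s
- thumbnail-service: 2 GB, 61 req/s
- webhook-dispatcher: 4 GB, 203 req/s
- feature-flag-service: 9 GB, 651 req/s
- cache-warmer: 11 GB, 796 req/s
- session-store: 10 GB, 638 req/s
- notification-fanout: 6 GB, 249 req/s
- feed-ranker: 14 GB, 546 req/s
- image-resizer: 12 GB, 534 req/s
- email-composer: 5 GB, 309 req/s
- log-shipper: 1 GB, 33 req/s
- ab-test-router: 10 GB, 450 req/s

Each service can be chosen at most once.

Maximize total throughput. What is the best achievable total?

Density check — cache-warmer 72.36, feature-flag-service 72.33, session-store 63.80, email-composer 61.80 are the best per GB.
Filling by ratio: feature-flag-service + cache-warmer + session-store + email-composer + log-shipper for 2427, with 1 GB left unused.
Dropping log-shipper frees 1 GB; slotting in thumbnail-service (2 GB) lifts the total to 2455 at 37 GB.
An exhaustive check of the 4096 subsets confirms 2455.

2455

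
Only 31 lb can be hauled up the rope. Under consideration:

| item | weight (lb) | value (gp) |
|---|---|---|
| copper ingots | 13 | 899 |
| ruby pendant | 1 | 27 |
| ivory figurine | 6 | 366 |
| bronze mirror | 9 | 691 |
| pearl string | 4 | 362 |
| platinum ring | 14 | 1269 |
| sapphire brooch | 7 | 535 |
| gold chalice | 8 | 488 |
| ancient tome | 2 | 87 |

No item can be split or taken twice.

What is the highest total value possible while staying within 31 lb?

2532

Ranking by ratio (value/lb): platinum ring 90.64, pearl string 90.50, bronze mirror 76.78.
The ratio heuristic lands on ruby pendant + bronze mirror + pearl string + platinum ring + ancient tome (2436) but leaves 1 lb idle.
Using the slack differently, ivory figurine + pearl string + platinum ring + sapphire brooch comes to 2532 at 31 lb.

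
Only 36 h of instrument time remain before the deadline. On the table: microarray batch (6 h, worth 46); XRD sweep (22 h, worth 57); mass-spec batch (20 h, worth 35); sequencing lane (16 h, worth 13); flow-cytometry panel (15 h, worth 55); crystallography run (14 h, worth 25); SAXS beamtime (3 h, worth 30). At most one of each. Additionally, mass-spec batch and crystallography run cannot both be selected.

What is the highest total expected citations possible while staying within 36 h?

133

Ranking by ratio (expected citations/h): SAXS beamtime 10.00, microarray batch 7.67, flow-cytometry panel 3.67.
The ratio heuristic lands on microarray batch + flow-cytometry panel + SAXS beamtime (131) but leaves 12 h idle.
The 15 h tied up in flow-cytometry panel is better spent on XRD sweep — total rises to 133 (31 h).
The closest alternative, microarray batch + flow-cytometry panel + SAXS beamtime, reaches only 131.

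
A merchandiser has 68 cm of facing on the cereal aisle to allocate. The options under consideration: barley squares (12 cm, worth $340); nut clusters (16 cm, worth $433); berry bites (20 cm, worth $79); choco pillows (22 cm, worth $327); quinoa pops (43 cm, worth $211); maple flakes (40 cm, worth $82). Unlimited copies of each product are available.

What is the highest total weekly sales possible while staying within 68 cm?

Ranking by ratio (weekly sales/cm): barley squares 28.33, nut clusters 27.06, choco pillows 14.86.
Taking the top-ratio products first gives 5×barley squares for 1700 (60 cm).
Replace 2×barley squares with 2×nut clusters: the trade gains 186 net, giving 1886 at 68 cm.
Nothing else within 68 cm beats 1886.

1886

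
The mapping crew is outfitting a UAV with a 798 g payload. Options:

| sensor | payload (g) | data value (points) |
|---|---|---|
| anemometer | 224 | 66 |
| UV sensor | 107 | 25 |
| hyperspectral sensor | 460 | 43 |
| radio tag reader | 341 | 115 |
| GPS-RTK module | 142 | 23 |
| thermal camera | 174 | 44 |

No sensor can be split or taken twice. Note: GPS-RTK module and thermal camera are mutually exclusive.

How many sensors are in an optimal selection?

Best achievable data value is 225.
For example anemometer + radio tag reader + thermal camera achieves it, using 739 g.
Every optimal selection uses 3 sensors.

3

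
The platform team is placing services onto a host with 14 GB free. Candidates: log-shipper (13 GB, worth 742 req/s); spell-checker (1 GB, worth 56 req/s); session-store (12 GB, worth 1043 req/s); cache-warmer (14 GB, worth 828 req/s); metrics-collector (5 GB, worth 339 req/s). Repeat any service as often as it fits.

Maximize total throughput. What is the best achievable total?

1155

Density check — session-store 86.92, metrics-collector 67.80, cache-warmer 59.14, log-shipper 57.08 are the best per GB.
Taking 2×spell-checker + session-store: 14 GB used, 1155 in throughput.
Every other selection either busts 14 GB or fails to beat 1155.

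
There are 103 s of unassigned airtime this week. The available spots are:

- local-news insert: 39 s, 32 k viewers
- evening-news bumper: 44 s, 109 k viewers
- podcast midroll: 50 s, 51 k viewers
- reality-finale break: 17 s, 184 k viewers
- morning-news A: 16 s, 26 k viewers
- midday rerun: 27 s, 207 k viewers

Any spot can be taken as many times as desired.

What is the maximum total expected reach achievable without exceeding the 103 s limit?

Density check — reality-finale break 10.82, midday rerun 7.67, evening-news bumper 2.48 are the best per s.
6×reality-finale break uses 102 of the 103 s and totals 1104.

1104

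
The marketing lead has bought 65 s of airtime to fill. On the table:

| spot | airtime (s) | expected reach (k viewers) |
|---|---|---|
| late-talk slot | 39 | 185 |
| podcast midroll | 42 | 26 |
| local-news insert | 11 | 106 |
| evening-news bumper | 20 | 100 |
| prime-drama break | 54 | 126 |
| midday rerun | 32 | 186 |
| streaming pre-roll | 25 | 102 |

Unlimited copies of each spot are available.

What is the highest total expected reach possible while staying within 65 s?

5×local-news insert uses 55 of the 65 s and totals 530.
Every other selection either busts 65 s or fails to beat 530.

530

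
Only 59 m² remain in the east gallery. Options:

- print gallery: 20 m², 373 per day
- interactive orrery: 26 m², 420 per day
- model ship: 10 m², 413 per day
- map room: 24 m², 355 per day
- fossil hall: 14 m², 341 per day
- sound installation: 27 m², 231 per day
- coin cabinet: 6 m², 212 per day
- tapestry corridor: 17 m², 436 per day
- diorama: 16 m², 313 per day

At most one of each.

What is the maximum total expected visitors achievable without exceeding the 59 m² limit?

Greedy by ratio would take model ship + fossil hall + coin cabinet + tapestry corridor: 47 m² used, total 1402.
The 6 m² tied up in coin cabinet is better spent on diorama — total rises to 1503 (57 m²).
The spare 2 m² is too small for any remaining exhibit, and no exchange beats 1503.

1503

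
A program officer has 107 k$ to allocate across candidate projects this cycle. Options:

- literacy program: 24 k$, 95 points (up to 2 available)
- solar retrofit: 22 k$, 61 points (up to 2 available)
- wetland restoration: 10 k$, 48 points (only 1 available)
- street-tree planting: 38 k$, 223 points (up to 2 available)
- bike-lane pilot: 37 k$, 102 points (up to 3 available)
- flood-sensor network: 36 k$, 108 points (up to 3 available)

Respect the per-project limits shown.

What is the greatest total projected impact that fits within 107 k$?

Greedy by ratio would take wetland restoration + 2×street-tree planting: 86 k$ used, total 494.
Dropping wetland restoration frees 10 k$; slotting in literacy program (24 k$) lifts the total to 541 at 100 k$.

541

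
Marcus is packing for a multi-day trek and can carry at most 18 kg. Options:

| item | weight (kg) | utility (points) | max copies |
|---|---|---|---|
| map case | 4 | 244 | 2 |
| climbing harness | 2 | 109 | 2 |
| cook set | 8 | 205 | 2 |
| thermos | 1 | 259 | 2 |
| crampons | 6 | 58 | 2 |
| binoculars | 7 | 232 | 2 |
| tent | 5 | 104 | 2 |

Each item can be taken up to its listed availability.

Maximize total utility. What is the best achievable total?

Ranking by ratio (utility/kg): thermos 259.00, map case 61.00, climbing harness 54.50.
The ratio heuristic lands on 2×map case + 2×climbing harness + 2×thermos (1224) but leaves 4 kg idle.
The 4 kg tied up in 2×climbing harness is better spent on binoculars — total rises to 1238 (17 kg).
The spare 1 kg is too small for any remaining item, and no exchange beats 1238.

1238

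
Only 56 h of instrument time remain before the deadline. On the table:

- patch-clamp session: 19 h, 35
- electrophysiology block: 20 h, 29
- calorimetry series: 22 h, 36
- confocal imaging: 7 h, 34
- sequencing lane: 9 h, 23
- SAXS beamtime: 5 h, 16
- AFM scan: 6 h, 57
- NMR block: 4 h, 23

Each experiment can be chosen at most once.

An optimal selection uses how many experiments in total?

6

Best achievable expected citations is 189.
One optimal bundle: calorimetry series + confocal imaging + sequencing lane + SAXS beamtime + AFM scan + NMR block (53 h).
Any selection reaching 189 contains exactly 6 experiments.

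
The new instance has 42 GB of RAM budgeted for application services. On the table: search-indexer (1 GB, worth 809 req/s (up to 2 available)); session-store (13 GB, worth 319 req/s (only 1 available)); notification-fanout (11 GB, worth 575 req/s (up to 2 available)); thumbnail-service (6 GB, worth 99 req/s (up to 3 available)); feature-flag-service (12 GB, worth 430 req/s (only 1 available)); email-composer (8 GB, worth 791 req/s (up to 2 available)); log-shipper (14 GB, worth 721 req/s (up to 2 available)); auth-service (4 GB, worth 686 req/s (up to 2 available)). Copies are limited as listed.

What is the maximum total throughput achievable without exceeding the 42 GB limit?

5293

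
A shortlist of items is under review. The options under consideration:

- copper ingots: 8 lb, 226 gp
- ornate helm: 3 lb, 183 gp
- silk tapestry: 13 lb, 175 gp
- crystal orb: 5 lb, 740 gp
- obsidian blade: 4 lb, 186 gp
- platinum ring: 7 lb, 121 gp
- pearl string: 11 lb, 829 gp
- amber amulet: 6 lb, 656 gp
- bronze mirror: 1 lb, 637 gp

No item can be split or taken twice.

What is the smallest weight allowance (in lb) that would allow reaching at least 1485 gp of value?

Look for the lowest-weight combination reaching 1485.
ornate helm + crystal orb + bronze mirror: 1560 value at 9 lb.
Any bundle with less than 9 lb falls short of 1485.

9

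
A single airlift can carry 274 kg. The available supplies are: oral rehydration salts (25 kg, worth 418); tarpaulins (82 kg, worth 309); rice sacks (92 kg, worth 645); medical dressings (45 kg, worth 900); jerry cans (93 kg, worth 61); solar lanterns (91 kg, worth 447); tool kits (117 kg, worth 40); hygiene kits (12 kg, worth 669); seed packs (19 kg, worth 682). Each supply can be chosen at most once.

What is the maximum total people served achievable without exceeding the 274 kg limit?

3425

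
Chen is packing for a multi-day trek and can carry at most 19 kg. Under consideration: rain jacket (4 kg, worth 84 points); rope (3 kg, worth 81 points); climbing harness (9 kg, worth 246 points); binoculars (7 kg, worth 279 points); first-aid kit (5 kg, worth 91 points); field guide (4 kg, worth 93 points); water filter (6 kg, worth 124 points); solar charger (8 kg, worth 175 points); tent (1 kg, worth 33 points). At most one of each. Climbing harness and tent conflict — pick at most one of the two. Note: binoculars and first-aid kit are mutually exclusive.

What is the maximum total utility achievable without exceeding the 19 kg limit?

606

By utility per kg: binoculars 39.86, tent 33.00, climbing harness 27.33 lead.
Taking rope + climbing harness + binoculars: 19 kg used, 606 in utility.
Every other selection either busts 19 kg or breaks a pairing rule or fails to beat 606.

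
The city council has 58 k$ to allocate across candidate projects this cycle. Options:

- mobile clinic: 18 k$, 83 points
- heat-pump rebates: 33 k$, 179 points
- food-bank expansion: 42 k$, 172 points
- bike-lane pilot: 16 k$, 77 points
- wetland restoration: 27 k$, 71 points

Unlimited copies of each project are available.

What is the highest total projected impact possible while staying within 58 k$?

A density-first pass picks heat-pump rebates + bike-lane pilot — 256 at 49 k$.
The 16 k$ tied up in bike-lane pilot is better spent on mobile clinic — total rises to 262 (51 k$).
No other feasible combination exceeds 262.

262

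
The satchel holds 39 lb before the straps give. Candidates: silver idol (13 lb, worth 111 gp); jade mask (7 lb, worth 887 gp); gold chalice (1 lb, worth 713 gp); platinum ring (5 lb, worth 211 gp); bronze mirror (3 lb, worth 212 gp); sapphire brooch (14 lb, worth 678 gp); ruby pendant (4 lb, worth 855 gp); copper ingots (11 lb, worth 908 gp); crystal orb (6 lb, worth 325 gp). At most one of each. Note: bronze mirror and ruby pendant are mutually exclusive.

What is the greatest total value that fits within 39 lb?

Best packing: jade mask + gold chalice + sapphire brooch + ruby pendant + copper ingots — 37 lb, 4041 total.

4041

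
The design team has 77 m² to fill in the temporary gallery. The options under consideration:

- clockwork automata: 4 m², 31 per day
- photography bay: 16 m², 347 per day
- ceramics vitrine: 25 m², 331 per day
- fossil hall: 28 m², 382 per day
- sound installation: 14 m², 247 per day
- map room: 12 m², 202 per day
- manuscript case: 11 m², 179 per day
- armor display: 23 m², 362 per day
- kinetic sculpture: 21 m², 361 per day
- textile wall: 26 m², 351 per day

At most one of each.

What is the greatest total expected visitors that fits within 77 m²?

The ratio heuristic lands on photography bay + sound installation + map room + manuscript case + kinetic sculpture (1336) but leaves 3 m² idle.
The 21 m² tied up in kinetic sculpture is better spent on armor display — total rises to 1337 (76 m²).
Runner-up photography bay + sound installation + map room + manuscript case + kinetic sculpture tops out at 1336.

1337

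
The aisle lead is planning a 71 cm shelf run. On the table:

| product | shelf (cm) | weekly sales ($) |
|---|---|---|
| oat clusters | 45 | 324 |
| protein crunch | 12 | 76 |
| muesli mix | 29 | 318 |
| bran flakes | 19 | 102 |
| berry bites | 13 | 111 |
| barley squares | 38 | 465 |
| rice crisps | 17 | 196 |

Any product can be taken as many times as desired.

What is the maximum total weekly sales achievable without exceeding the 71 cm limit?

784

Filling by ratio: berry bites + barley squares + rice crisps for 772, with 3 cm left unused.
Replace berry bites and barley squares with 3×rice crisps: the trade gains 12 net, giving 784 at 68 cm.
No other feasible combination exceeds 784.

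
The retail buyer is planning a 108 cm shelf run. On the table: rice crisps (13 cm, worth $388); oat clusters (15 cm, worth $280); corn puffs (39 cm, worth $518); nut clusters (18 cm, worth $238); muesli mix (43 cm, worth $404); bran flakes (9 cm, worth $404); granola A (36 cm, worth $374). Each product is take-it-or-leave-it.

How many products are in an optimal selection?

Optimal total is 1828.
rice crisps + oat clusters + corn puffs + nut clusters + bran flakes hits 1828 at 94 cm.
All optima have 5 products.

5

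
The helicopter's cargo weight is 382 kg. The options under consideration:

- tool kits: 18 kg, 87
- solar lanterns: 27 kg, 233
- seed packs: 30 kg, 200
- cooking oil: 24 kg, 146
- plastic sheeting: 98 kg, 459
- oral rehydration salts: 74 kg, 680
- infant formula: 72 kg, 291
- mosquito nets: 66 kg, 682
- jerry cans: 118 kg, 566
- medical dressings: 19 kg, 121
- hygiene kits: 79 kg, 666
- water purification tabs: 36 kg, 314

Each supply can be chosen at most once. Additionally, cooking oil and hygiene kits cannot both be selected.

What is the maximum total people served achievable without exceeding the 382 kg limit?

3034

Solar lanterns + plastic sheeting + oral rehydration salts + mosquito nets + hygiene kits + water purification tabs uses 380 of the 382 kg and totals 3034.
That's the maximum — no feasible swap from here does better than 3034.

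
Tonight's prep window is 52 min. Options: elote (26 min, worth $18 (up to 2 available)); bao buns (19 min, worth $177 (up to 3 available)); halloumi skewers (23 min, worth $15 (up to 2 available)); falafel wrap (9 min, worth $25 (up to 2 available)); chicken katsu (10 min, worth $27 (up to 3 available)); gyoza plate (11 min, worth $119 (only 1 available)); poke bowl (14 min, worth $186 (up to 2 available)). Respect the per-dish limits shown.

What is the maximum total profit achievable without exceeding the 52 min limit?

549

A density-first pass picks falafel wrap + gyoza plate + 2×poke bowl — 516 at 48 min.
Replace falafel wrap and gyoza plate with bao buns: the trade gains 33 net, giving 549 at 47 min.
That's the maximum — no swap from here does better than 549.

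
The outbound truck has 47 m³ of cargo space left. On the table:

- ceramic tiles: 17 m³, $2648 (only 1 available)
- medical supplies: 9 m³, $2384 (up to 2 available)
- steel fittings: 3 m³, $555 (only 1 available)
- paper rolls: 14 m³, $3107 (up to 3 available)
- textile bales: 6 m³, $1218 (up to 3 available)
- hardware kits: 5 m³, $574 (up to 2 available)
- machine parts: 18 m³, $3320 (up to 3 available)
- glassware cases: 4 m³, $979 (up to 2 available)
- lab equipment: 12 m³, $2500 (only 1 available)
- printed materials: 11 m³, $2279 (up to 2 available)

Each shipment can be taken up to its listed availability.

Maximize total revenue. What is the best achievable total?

A density-first pass picks 2×medical supplies + paper rolls + textile bales + 2×glassware cases — 11051 at 46 m³.
Dropping textile bales and glassware cases frees 10 m³; slotting in printed materials (11 m³) lifts the total to 11133 at 47 m³.

11133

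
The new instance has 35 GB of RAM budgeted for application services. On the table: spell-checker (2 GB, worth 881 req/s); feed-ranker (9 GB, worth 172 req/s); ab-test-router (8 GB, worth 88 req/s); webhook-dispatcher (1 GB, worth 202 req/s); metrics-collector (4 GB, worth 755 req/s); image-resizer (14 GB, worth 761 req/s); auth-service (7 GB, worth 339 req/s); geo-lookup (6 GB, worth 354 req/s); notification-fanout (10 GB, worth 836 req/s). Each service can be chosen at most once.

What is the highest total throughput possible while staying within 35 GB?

3435

Density check — spell-checker 440.50, webhook-dispatcher 202.00, metrics-collector 188.75 are the best per GB.
Greedy by ratio would take spell-checker + webhook-dispatcher + metrics-collector + auth-service + geo-lookup + notification-fanout: 30 GB used, total 3367.
The 13 GB tied up in auth-service and geo-lookup is better spent on image-resizer — total rises to 3435 (31 GB).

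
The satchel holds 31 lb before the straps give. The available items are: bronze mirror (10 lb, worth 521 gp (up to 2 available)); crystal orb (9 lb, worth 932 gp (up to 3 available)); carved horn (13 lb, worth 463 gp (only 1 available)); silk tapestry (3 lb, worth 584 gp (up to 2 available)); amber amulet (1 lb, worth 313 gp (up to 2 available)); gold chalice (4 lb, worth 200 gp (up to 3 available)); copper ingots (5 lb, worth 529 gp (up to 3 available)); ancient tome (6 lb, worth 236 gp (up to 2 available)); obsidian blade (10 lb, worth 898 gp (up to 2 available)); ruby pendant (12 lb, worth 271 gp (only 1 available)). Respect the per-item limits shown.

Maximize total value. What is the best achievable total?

Density check — amber amulet 313.00, silk tapestry 194.67, copper ingots 105.80, crystal orb 103.56 are the best per lb.
Taking the top-ratio items first gives 2×silk tapestry + 2×amber amulet + 2×gold chalice + 3×copper ingots for 3781 (31 lb).
Dropping 2×gold chalice and 2×copper ingots frees 18 lb; slotting in 2×crystal orb (18 lb) lifts the total to 4187 at 31 lb.
No other feasible combination exceeds 4187.

4187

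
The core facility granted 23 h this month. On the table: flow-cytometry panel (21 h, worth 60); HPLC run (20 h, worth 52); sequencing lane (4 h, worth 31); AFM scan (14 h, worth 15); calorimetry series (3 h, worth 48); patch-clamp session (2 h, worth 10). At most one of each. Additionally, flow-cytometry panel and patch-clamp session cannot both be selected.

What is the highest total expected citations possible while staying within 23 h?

Density check — calorimetry series 16.00, sequencing lane 7.75, patch-clamp session 5.00, flow-cytometry panel 2.86 are the best per h.
Taking sequencing lane + AFM scan + calorimetry series + patch-clamp session: 23 h used, 104 in expected citations.
The closest alternative, HPLC run + calorimetry series, reaches only 100.

104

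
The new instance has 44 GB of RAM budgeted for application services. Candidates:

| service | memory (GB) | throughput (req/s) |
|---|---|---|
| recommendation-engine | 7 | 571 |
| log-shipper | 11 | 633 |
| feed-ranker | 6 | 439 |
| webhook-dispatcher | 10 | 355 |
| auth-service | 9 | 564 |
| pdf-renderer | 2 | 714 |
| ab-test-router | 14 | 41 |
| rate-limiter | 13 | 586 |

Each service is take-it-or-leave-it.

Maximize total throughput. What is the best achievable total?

3068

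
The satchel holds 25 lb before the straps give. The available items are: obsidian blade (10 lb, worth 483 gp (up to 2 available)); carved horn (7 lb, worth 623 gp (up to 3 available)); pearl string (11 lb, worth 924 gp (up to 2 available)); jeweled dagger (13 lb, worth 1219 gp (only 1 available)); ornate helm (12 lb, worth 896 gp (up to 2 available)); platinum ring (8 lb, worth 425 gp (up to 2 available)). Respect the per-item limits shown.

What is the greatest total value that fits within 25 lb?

2170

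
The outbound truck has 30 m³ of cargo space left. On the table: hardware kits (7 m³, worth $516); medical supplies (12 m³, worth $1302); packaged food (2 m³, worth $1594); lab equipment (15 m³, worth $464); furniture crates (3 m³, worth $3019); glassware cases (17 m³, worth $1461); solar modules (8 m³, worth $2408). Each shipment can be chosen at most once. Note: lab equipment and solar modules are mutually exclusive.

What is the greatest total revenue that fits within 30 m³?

8482

Taking the top-ratio shipments first gives medical supplies + packaged food + furniture crates + solar modules for 8323 (25 m³).
Replace medical supplies with glassware cases: the trade gains 159 net, giving 8482 at 30 m³.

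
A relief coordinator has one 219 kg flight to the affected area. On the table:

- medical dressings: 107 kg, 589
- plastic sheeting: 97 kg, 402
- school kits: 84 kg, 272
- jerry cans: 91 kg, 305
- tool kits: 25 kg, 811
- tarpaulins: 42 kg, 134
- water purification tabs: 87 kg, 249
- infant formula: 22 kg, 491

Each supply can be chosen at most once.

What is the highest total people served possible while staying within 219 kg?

2025

Ranking by ratio (people served/kg): tool kits 32.44, infant formula 22.32, medical dressings 5.50.
Medical dressings + tool kits + tarpaulins + infant formula uses 196 of the 219 kg and totals 2025.
Runner-up medical dressings + tool kits + infant formula tops out at 1891.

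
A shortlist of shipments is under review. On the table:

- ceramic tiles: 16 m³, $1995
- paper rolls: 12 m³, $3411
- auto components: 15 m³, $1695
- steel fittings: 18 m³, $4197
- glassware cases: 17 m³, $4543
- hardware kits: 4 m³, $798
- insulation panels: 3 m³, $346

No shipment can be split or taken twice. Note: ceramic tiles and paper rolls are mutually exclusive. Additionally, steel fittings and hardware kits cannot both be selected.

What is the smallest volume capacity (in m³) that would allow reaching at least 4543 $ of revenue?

Look for the lowest-volume combination reaching 4543.
glassware cases: 4543 revenue at 17 m³.
No combination under 17 m³ hits 4543.

17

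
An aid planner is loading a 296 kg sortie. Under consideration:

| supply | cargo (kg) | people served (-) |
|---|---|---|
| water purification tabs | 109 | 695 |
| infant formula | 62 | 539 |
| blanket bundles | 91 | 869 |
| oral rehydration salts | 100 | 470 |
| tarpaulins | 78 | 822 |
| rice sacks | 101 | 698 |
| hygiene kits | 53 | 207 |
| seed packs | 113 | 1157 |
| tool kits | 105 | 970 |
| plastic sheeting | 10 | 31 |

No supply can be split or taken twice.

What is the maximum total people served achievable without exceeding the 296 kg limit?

Density check — tarpaulins 10.54, seed packs 10.24, blanket bundles 9.55 are the best per kg.
Greedy by ratio would take blanket bundles + tarpaulins + seed packs + plastic sheeting: 292 kg used, total 2879.
Replace blanket bundles and plastic sheeting with tool kits: the trade gains 70 net, giving 2949 at 296 kg.
Runner-up blanket bundles + tarpaulins + seed packs + plastic sheeting tops out at 2879.

2949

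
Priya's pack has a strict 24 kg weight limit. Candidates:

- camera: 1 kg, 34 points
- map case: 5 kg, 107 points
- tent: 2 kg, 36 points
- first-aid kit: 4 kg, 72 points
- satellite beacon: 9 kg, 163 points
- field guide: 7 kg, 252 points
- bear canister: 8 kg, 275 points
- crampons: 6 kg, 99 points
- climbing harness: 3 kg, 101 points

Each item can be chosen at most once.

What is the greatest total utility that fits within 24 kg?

The ratio ordering already packs tightly: camera + map case + field guide + bear canister + climbing harness, 24 kg, 769.
Runner-up tent + first-aid kit + field guide + bear canister + climbing harness tops out at 736.

769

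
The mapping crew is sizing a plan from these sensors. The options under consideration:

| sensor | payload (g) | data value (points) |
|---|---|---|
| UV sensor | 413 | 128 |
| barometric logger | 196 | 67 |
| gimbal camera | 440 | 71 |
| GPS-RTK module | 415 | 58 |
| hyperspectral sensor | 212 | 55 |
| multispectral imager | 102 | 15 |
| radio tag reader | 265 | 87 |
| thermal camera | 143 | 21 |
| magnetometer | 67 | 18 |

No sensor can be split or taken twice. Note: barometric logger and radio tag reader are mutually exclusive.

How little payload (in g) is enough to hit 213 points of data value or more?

Look for the lowest-payload combination reaching 213.
Taking UV sensor + barometric logger + magnetometer gives 213 (≥ 213) for 676 g.
Any bundle with less than 676 g falls short of 213.

676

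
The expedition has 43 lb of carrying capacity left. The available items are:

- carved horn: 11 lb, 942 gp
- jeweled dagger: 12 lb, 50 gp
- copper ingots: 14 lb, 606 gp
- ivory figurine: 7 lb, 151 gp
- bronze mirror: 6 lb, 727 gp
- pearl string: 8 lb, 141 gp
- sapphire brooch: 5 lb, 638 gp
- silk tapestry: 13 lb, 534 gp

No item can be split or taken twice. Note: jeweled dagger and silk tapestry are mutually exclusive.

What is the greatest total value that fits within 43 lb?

By value per lb: sapphire brooch 127.60, bronze mirror 121.17, carved horn 85.64, copper ingots 43.29 lead.
Carved horn + copper ingots + ivory figurine + bronze mirror + sapphire brooch uses 43 of the 43 lb and totals 3064.
Nothing else feasible within 43 lb beats 3064.

3064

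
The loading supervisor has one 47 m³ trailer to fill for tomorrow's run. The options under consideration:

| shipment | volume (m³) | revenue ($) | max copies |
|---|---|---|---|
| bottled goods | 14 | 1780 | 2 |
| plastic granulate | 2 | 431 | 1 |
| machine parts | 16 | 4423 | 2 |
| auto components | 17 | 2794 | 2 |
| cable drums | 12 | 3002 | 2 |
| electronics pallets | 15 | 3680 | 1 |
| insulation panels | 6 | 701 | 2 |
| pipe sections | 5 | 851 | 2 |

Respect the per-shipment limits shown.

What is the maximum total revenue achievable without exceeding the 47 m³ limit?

Filling by ratio: plastic granulate + 2×machine parts + cable drums for 12279, with 1 m³ left unused.
Replace plastic granulate and cable drums with electronics pallets: the trade gains 247 net, giving 12526 at 47 m³.
That's the maximum — no swap from here does better than 12526.

12526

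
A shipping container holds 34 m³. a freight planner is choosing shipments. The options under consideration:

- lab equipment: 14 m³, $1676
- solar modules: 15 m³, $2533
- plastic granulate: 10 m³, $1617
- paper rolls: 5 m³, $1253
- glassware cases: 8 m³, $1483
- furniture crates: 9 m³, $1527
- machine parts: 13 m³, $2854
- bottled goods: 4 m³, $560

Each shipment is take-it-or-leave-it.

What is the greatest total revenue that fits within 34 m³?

The ratio heuristic lands on paper rolls + glassware cases + machine parts + bottled goods (6150) but leaves 4 m³ idle.
Replace glassware cases and bottled goods with solar modules: the trade gains 490 net, giving 6640 at 33 m³.
Runner-up glassware cases + furniture crates + machine parts + bottled goods tops out at 6424.

6640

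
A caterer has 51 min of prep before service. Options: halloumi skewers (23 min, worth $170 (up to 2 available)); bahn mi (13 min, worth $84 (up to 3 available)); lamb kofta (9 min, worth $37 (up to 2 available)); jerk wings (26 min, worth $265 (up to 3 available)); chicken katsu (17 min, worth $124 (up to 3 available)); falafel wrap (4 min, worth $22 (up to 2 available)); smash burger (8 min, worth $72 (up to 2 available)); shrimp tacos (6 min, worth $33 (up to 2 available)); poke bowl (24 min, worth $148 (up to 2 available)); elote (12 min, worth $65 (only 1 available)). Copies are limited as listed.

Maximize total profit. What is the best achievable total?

461

Greedy by ratio would take jerk wings + 2×falafel wrap + 2×smash burger: 50 min used, total 453.
Replace 2×falafel wrap and smash burger with chicken katsu: the trade gains 8 net, giving 461 at 51 min.
No other feasible combination exceeds 461.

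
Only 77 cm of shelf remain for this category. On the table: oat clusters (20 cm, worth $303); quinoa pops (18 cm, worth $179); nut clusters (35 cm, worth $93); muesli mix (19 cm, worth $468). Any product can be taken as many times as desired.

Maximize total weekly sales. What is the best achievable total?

Best packing: 4×muesli mix — 76 cm, 1872 total.
The spare 1 cm is too small for any remaining product, and no exchange beats 1872.

1872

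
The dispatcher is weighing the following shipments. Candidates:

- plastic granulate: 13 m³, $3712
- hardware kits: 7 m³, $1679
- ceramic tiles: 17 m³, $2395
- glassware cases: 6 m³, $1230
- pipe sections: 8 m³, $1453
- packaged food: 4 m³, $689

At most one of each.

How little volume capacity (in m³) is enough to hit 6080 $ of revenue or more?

Look for the lowest-volume combination reaching 6080.
plastic granulate + hardware kits + packaged food: 6080 revenue at 24 m³.
Any bundle with less than 24 m³ falls short of 6080.

24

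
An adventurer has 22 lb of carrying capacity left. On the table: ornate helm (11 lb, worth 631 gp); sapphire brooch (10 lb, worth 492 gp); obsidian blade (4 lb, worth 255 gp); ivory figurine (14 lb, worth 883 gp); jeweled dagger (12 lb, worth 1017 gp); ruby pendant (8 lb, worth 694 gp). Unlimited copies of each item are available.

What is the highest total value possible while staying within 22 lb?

Greedy by ratio would take obsidian blade + 2×ruby pendant: 20 lb used, total 1643.
Replace obsidian blade and ruby pendant with jeweled dagger: the trade gains 68 net, giving 1711 at 20 lb.
Every other selection either busts 22 lb or fails to beat 1711.

1711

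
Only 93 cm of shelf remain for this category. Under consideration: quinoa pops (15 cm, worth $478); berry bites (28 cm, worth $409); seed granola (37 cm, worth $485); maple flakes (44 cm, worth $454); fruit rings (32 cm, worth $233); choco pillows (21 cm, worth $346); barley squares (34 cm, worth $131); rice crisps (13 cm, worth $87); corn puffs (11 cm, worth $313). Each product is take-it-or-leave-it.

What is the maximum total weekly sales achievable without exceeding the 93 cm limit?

1685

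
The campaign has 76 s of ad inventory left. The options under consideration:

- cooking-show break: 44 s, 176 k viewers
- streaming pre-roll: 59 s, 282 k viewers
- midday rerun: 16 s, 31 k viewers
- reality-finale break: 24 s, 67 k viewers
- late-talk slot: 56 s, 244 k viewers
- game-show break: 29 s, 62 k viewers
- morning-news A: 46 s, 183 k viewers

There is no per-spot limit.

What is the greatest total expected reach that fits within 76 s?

313

Streaming pre-roll + midday rerun uses 75 of the 76 s and totals 313.
Every other selection either busts 76 s or fails to beat 313.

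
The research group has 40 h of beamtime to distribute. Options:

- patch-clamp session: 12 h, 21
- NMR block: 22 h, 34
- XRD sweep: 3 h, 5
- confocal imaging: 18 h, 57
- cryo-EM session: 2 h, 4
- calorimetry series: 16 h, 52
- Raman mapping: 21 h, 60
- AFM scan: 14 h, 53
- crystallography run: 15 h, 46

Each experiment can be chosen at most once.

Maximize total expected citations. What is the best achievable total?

Filling by ratio: XRD sweep + cryo-EM session + calorimetry series + AFM scan for 114, with 5 h left unused.
Dropping calorimetry series frees 16 h; slotting in Raman mapping (21 h) lifts the total to 122 at 40 h.

122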